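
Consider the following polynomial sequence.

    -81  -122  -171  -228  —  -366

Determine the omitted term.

-293

Using the first 4 terms:
-41  -49  -57
-8  -8
Constant second difference = -8.
Extend forward: -57 − 8 = -65;  -228 − 65 = -293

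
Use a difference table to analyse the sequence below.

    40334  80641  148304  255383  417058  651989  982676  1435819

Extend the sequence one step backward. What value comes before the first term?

18083

First differences: 40307  67663  107079  161675  234931  330687  453143
Second differences: 27356  39416  54596  73256  95756  122456
Third differences: 12060  15180  18660  22500  26700
Fourth differences: 3120  3480  3840  4200
Fifth differences: 360  360  360
The fifth differences are constant at 360.
Work back: 3120 − 360 = 2760;  12060 − 2760 = 9300;  27356 − 9300 = 18056;  40307 − 18056 = 22251;  40334 − 22251 = 18083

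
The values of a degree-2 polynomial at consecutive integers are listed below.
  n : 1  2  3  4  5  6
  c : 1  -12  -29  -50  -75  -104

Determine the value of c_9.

Δ: -13  -17  -21  -25  -29
Δ²: -4  -4  -4  -4
The second differences are constant (-4).
-29 − 4 = -33;  -104 − 33 = -137
-33 − 4 = -37;  -137 − 37 = -174
-37 − 4 = -41;  -174 − 41 = -215

-215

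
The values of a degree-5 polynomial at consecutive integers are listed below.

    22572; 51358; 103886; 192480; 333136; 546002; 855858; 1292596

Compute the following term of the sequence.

1891700

Δ: 28786, 52528, 88594, 140656, 212866, 309856, 436738
Δ²: 23742, 36066, 52062, 72210, 96990, 126882
Δ³: 12324, 15996, 20148, 24780, 29892
Δ⁴: 3672, 4152, 4632, 5112
Δ⁵: 480, 480, 480
The fifth differences are constant (480).
5112 + 480 = 5592;  29892 + 5592 = 35484;  126882 + 35484 = 162366;  436738 + 162366 = 599104;  1292596 + 599104 = 1891700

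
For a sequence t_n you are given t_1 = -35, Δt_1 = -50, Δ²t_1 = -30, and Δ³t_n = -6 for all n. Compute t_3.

Build the table forward from the leading diagonal:
Δ³: -6  -6  -6
Δ²: -30  -36  -42
Δ: -50  -80  -116
t: -35  -85  -165

-165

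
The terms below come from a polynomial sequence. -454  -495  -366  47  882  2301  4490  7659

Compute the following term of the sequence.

12042

-41 , 129 , 413 , 835 , 1419 , 2189 , 3169
170 , 284 , 422 , 584 , 770 , 980
114 , 138 , 162 , 186 , 210
24 , 24 , 24 , 24
Constant fourth difference = 24, so extend:
210 + 24 = 234;  980 + 234 = 1214;  3169 + 1214 = 4383;  7659 + 4383 = 12042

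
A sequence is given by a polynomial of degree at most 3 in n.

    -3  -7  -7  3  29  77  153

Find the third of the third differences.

6

D1: -4, 0, 10, 26, 48, 76
D2: 4, 10, 16, 22, 28
D3: 6, 6, 6, 6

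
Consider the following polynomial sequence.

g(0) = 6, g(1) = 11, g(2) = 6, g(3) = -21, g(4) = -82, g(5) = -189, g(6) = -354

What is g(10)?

D1: 5, -5, -27, -61, -107, -165
D2: -10, -22, -34, -46, -58
D3: -12, -12, -12, -12
Third differences constant at -12.
-58 − 12 = -70;  -165 − 70 = -235;  -354 − 235 = -589
-70 − 12 = -82;  -235 − 82 = -317;  -589 − 317 = -906
-82 − 12 = -94;  -317 − 94 = -411;  -906 − 411 = -1317
-94 − 12 = -106;  -411 − 106 = -517;  -1317 − 517 = -1834

-1834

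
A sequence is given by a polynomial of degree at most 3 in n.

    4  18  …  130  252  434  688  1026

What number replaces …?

Using the last 5 terms:
First differences: 122, 182, 254, 338
Second differences: 60, 72, 84
Third differences: 12, 12
Constant third difference = 12.
Extend backward: 60 − 12 = 48;  122 − 48 = 74;  130 − 74 = 56

56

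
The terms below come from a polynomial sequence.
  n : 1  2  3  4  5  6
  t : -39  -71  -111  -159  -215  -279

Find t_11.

-719

Δ: -32, -40, -48, -56, -64
Δ²: -8, -8, -8, -8
Constant second difference = -8, so extend:
-64 − 8 = -72;  -279 − 72 = -351
-72 − 8 = -80;  -351 − 80 = -431
-80 − 8 = -88;  -431 − 88 = -519
-88 − 8 = -96;  -519 − 96 = -615
-96 − 8 = -104;  -615 − 104 = -719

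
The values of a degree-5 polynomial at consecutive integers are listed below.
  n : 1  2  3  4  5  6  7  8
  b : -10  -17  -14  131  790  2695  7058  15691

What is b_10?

First differences: -7, 3, 145, 659, 1905, 4363, 8633
Second differences: 10, 142, 514, 1246, 2458, 4270
Third differences: 132, 372, 732, 1212, 1812
Fourth differences: 240, 360, 480, 600
Fifth differences: 120, 120, 120
Constant fifth difference = 120, so extend:
600 + 120 = 720;  1812 + 720 = 2532;  4270 + 2532 = 6802;  8633 + 6802 = 15435;  15691 + 15435 = 31126
720 + 120 = 840;  2532 + 840 = 3372;  6802 + 3372 = 10174;  15435 + 10174 = 25609;  31126 + 25609 = 56735

56735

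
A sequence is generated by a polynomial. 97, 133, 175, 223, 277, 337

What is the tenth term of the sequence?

637

Δ: 36 , 42 , 48 , 54 , 60
Δ²: 6 , 6 , 6 , 6
Constant second difference = 6, so extend:
60 + 6 = 66;  337 + 66 = 403
66 + 6 = 72;  403 + 72 = 475
72 + 6 = 78;  475 + 78 = 553
78 + 6 = 84;  553 + 84 = 637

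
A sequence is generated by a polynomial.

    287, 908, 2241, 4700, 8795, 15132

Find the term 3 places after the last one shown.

621 , 1333 , 2459 , 4095 , 6337
712 , 1126 , 1636 , 2242
414 , 510 , 606
96 , 96
Constant fourth difference = 96, so extend:
606 + 96 = 702;  2242 + 702 = 2944;  6337 + 2944 = 9281;  15132 + 9281 = 24413
702 + 96 = 798;  2944 + 798 = 3742;  9281 + 3742 = 13023;  24413 + 13023 = 37436
798 + 96 = 894;  3742 + 894 = 4636;  13023 + 4636 = 17659;  37436 + 17659 = 55095

55095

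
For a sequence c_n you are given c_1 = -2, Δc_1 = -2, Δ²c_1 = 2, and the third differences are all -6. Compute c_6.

Build the table forward from the leading diagonal:
D3: -6  -6  -6  -6  -6  -6
D2: 2  -4  -10  -16  -22  -28
D1: -2  0  -4  -14  -30  -52
c: -2  -4  -4  -8  -22  -52

-52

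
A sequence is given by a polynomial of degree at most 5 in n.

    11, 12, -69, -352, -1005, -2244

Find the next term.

-4333

D1: 1 , -81 , -283 , -653 , -1239
D2: -82 , -202 , -370 , -586
D3: -120 , -168 , -216
D4: -48 , -48
The fourth differences are constant (-48).
-216 − 48 = -264;  -586 − 264 = -850;  -1239 − 850 = -2089;  -2244 − 2089 = -4333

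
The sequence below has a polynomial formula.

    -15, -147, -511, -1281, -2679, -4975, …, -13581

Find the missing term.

-8487

Using the first 6 terms:
D1: -132, -364, -770, -1398, -2296
D2: -232, -406, -628, -898
D3: -174, -222, -270
D4: -48, -48
Constant fourth difference = -48.
Extend forward: -270 − 48 = -318;  -898 − 318 = -1216;  -2296 − 1216 = -3512;  -4975 − 3512 = -8487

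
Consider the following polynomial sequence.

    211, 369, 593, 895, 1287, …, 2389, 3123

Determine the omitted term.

1781

Using the first 5 terms:
Δ: 158, 224, 302, 392
Δ²: 66, 78, 90
Δ³: 12, 12
Constant third difference = 12.
Extend forward: 90 + 12 = 102;  392 + 102 = 494;  1287 + 494 = 1781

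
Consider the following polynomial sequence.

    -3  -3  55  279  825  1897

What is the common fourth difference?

48

First differences: 0, 58, 224, 546, 1072
Second differences: 58, 166, 322, 526
Third differences: 108, 156, 204
Fourth differences: 48, 48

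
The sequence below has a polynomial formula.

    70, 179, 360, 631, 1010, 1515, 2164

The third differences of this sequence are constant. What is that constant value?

18

D1: 109, 181, 271, 379, 505, 649
D2: 72, 90, 108, 126, 144
D3: 18, 18, 18, 18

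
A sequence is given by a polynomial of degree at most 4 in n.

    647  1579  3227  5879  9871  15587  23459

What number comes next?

33967

D1: 932  1648  2652  3992  5716  7872
D2: 716  1004  1340  1724  2156
D3: 288  336  384  432
D4: 48  48  48
Constant fourth difference = 48, so extend:
432 + 48 = 480;  2156 + 480 = 2636;  7872 + 2636 = 10508;  23459 + 10508 = 33967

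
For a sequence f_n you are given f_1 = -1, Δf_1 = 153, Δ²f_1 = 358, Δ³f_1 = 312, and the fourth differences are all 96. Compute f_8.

Build the table forward from the leading diagonal:
D4: 96, 96, 96, 96, 96, 96, 96, 96
D3: 312, 408, 504, 600, 696, 792, 888, 984
D2: 358, 670, 1078, 1582, 2182, 2878, 3670, 4558
D1: 153, 511, 1181, 2259, 3841, 6023, 8901, 12571
f: -1, 152, 663, 1844, 4103, 7944, 13967, 22868

22868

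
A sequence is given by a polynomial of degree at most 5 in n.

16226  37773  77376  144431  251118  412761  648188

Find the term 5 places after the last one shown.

Δ: 21547, 39603, 67055, 106687, 161643, 235427
Δ²: 18056, 27452, 39632, 54956, 73784
Δ³: 9396, 12180, 15324, 18828
Δ⁴: 2784, 3144, 3504
Δ⁵: 360, 360
The fifth differences are constant (360).
3504 + 360 = 3864;  18828 + 3864 = 22692;  73784 + 22692 = 96476;  235427 + 96476 = 331903;  648188 + 331903 = 980091
3864 + 360 = 4224;  22692 + 4224 = 26916;  96476 + 26916 = 123392;  331903 + 123392 = 455295;  980091 + 455295 = 1435386
4224 + 360 = 4584;  26916 + 4584 = 31500;  123392 + 31500 = 154892;  455295 + 154892 = 610187;  1435386 + 610187 = 2045573
4584 + 360 = 4944;  31500 + 4944 = 36444;  154892 + 36444 = 191336;  610187 + 191336 = 801523;  2045573 + 801523 = 2847096
4944 + 360 = 5304;  36444 + 5304 = 41748;  191336 + 41748 = 233084;  801523 + 233084 = 1034607;  2847096 + 1034607 = 3881703

3881703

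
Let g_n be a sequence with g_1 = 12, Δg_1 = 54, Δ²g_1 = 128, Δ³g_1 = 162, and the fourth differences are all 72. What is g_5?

1716

Build the table forward from the leading diagonal:
Δ⁴: 72  72  72  72  72
Δ³: 162  234  306  378  450
Δ²: 128  290  524  830  1208
Δ: 54  182  472  996  1826
g: 12  66  248  720  1716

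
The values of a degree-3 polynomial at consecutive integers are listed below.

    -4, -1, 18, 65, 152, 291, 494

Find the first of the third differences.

D1: 3, 19, 47, 87, 139, 203
D2: 16, 28, 40, 52, 64
D3: 12, 12, 12, 12

12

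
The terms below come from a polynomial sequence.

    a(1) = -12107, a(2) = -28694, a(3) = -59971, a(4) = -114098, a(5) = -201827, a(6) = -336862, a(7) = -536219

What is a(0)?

-4282

-16587  -31277  -54127  -87729  -135035  -199357
-14690  -22850  -33602  -47306  -64322
-8160  -10752  -13704  -17016
-2592  -2952  -3312
-360  -360
The fifth differences are constant at -360.
Work back: -2592 + 360 = -2232;  -8160 + 2232 = -5928;  -14690 + 5928 = -8762;  -16587 + 8762 = -7825;  -12107 + 7825 = -4282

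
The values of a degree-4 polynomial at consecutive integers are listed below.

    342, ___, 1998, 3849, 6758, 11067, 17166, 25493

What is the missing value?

911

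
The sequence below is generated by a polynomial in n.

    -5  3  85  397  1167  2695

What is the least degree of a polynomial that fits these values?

4

First differences: 8, 82, 312, 770, 1528
Second differences: 74, 230, 458, 758
Third differences: 156, 228, 300
Fourth differences: 72, 72
The fourth differences are constant, so the polynomial has degree 4.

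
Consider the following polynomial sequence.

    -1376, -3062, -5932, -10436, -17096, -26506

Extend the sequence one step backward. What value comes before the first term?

Δ: -1686, -2870, -4504, -6660, -9410
Δ²: -1184, -1634, -2156, -2750
Δ³: -450, -522, -594
Δ⁴: -72, -72
The fourth differences are constant at -72.
Work back: -450 + 72 = -378;  -1184 + 378 = -806;  -1686 + 806 = -880;  -1376 + 880 = -496

-496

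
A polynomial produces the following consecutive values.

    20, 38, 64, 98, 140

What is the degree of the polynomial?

2

D1: 18, 26, 34, 42
D2: 8, 8, 8
The second differences are constant, so the polynomial has degree 2.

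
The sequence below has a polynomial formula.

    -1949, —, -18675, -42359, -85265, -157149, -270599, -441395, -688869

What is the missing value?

Using the last 7 terms:
Δ: -23684, -42906, -71884, -113450, -170796, -247474
Δ²: -19222, -28978, -41566, -57346, -76678
Δ³: -9756, -12588, -15780, -19332
Δ⁴: -2832, -3192, -3552
Δ⁵: -360, -360
Constant fifth difference = -360.
Extend backward: -2832 + 360 = -2472;  -9756 + 2472 = -7284;  -19222 + 7284 = -11938;  -23684 + 11938 = -11746;  -18675 + 11746 = -6929

-6929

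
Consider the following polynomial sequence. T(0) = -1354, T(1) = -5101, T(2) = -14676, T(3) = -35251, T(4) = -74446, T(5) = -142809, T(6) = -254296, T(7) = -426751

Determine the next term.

-682386

-3747  -9575  -20575  -39195  -68363  -111487  -172455
-5828  -11000  -18620  -29168  -43124  -60968
-5172  -7620  -10548  -13956  -17844
-2448  -2928  -3408  -3888
-480  -480  -480
The fifth differences are constant (-480).
-3888 − 480 = -4368;  -17844 − 4368 = -22212;  -60968 − 22212 = -83180;  -172455 − 83180 = -255635;  -426751 − 255635 = -682386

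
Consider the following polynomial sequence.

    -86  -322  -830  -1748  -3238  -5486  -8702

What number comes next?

-236 , -508 , -918 , -1490 , -2248 , -3216
-272 , -410 , -572 , -758 , -968
-138 , -162 , -186 , -210
-24 , -24 , -24
Constant fourth difference = -24, so extend:
-210 − 24 = -234;  -968 − 234 = -1202;  -3216 − 1202 = -4418;  -8702 − 4418 = -13120

-13120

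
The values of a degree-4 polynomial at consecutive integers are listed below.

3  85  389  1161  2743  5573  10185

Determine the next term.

17209

First differences: 82  304  772  1582  2830  4612
Second differences: 222  468  810  1248  1782
Third differences: 246  342  438  534
Fourth differences: 96  96  96
The fourth differences are constant (96).
534 + 96 = 630;  1782 + 630 = 2412;  4612 + 2412 = 7024;  10185 + 7024 = 17209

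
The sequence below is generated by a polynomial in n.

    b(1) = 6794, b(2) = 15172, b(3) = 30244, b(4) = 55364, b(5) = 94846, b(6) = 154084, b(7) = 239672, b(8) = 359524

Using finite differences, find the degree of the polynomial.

5

First differences: 8378, 15072, 25120, 39482, 59238, 85588, 119852
Second differences: 6694, 10048, 14362, 19756, 26350, 34264
Third differences: 3354, 4314, 5394, 6594, 7914
Fourth differences: 960, 1080, 1200, 1320
Fifth differences: 120, 120, 120
The fifth differences are constant, so the polynomial has degree 5.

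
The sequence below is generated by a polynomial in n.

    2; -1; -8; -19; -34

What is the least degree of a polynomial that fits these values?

2

Δ: -3, -7, -11, -15
Δ²: -4, -4, -4
The second differences are constant, so the polynomial has degree 2.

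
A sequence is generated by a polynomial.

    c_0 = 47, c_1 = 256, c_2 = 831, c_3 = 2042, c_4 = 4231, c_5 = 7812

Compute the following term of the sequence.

First differences: 209 , 575 , 1211 , 2189 , 3581
Second differences: 366 , 636 , 978 , 1392
Third differences: 270 , 342 , 414
Fourth differences: 72 , 72
The fourth differences are constant (72).
414 + 72 = 486;  1392 + 486 = 1878;  3581 + 1878 = 5459;  7812 + 5459 = 13271

13271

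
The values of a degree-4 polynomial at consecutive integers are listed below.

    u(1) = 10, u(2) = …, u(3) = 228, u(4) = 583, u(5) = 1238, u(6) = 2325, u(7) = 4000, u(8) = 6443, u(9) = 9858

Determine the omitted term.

Using the last 7 terms:
355  655  1087  1675  2443  3415
300  432  588  768  972
132  156  180  204
24  24  24
Constant fourth difference = 24.
Extend backward: 132 − 24 = 108;  300 − 108 = 192;  355 − 192 = 163;  228 − 163 = 65

65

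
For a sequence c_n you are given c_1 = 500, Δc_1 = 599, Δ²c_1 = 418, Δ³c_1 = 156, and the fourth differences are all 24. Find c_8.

Build the table forward from the leading diagonal:
D4: 24  24  24  24  24  24  24  24
D3: 156  180  204  228  252  276  300  324
D2: 418  574  754  958  1186  1438  1714  2014
D1: 599  1017  1591  2345  3303  4489  5927  7641
c: 500  1099  2116  3707  6052  9355  13844  19771

19771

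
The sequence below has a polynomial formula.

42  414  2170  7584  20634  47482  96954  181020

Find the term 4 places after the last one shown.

First differences: 372  1756  5414  13050  26848  49472  84066
Second differences: 1384  3658  7636  13798  22624  34594
Third differences: 2274  3978  6162  8826  11970
Fourth differences: 1704  2184  2664  3144
Fifth differences: 480  480  480
Fifth differences constant at 480.
3144 + 480 = 3624;  11970 + 3624 = 15594;  34594 + 15594 = 50188;  84066 + 50188 = 134254;  181020 + 134254 = 315274
3624 + 480 = 4104;  15594 + 4104 = 19698;  50188 + 19698 = 69886;  134254 + 69886 = 204140;  315274 + 204140 = 519414
4104 + 480 = 4584;  19698 + 4584 = 24282;  69886 + 24282 = 94168;  204140 + 94168 = 298308;  519414 + 298308 = 817722
4584 + 480 = 5064;  24282 + 5064 = 29346;  94168 + 29346 = 123514;  298308 + 123514 = 421822;  817722 + 421822 = 1239544

1239544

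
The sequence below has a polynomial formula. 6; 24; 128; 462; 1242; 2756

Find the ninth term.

15662

Δ: 18 , 104 , 334 , 780 , 1514
Δ²: 86 , 230 , 446 , 734
Δ³: 144 , 216 , 288
Δ⁴: 72 , 72
Fourth differences constant at 72.
288 + 72 = 360;  734 + 360 = 1094;  1514 + 1094 = 2608;  2756 + 2608 = 5364
360 + 72 = 432;  1094 + 432 = 1526;  2608 + 1526 = 4134;  5364 + 4134 = 9498
432 + 72 = 504;  1526 + 504 = 2030;  4134 + 2030 = 6164;  9498 + 6164 = 15662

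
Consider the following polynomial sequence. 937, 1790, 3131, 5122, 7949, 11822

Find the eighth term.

853, 1341, 1991, 2827, 3873
488, 650, 836, 1046
162, 186, 210
24, 24
The fourth differences are constant (24).
210 + 24 = 234;  1046 + 234 = 1280;  3873 + 1280 = 5153;  11822 + 5153 = 16975
234 + 24 = 258;  1280 + 258 = 1538;  5153 + 1538 = 6691;  16975 + 6691 = 23666

23666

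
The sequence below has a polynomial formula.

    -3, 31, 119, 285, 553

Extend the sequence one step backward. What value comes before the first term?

-7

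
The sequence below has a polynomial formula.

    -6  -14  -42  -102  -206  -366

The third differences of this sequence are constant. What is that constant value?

-12

D1: -8, -28, -60, -104, -160
D2: -20, -32, -44, -56
D3: -12, -12, -12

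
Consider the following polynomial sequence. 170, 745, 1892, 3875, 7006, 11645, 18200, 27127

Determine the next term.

38930

575, 1147, 1983, 3131, 4639, 6555, 8927
572, 836, 1148, 1508, 1916, 2372
264, 312, 360, 408, 456
48, 48, 48, 48
Fourth differences constant at 48.
456 + 48 = 504;  2372 + 504 = 2876;  8927 + 2876 = 11803;  27127 + 11803 = 38930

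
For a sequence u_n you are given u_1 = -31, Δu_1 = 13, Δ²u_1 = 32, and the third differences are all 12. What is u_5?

261

Build the table forward from the leading diagonal:
Third differences: 12  12  12  12  12
Second differences: 32  44  56  68  80
First differences: 13  45  89  145  213
u: -31  -18  27  116  261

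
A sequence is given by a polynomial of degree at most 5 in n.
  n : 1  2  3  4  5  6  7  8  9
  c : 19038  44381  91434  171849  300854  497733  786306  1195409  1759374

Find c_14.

First differences: 25343  47053  80415  129005  196879  288573  409103  563965
Second differences: 21710  33362  48590  67874  91694  120530  154862
Third differences: 11652  15228  19284  23820  28836  34332
Fourth differences: 3576  4056  4536  5016  5496
Fifth differences: 480  480  480  480
The fifth differences are constant (480).
5496 + 480 = 5976;  34332 + 5976 = 40308;  154862 + 40308 = 195170;  563965 + 195170 = 759135;  1759374 + 759135 = 2518509
5976 + 480 = 6456;  40308 + 6456 = 46764;  195170 + 46764 = 241934;  759135 + 241934 = 1001069;  2518509 + 1001069 = 3519578
6456 + 480 = 6936;  46764 + 6936 = 53700;  241934 + 53700 = 295634;  1001069 + 295634 = 1296703;  3519578 + 1296703 = 4816281
6936 + 480 = 7416;  53700 + 7416 = 61116;  295634 + 61116 = 356750;  1296703 + 356750 = 1653453;  4816281 + 1653453 = 6469734
7416 + 480 = 7896;  61116 + 7896 = 69012;  356750 + 69012 = 425762;  1653453 + 425762 = 2079215;  6469734 + 2079215 = 8548949

8548949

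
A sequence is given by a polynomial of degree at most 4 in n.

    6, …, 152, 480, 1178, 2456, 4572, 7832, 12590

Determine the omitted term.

Using the last 7 terms:
D1: 328  698  1278  2116  3260  4758
D2: 370  580  838  1144  1498
D3: 210  258  306  354
D4: 48  48  48
Constant fourth difference = 48.
Extend backward: 210 − 48 = 162;  370 − 162 = 208;  328 − 208 = 120;  152 − 120 = 32

32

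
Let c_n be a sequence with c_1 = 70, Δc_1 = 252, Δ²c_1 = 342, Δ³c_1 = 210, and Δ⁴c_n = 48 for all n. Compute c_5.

Build the table forward from the leading diagonal:
Δ⁴: 48  48  48  48  48
Δ³: 210  258  306  354  402
Δ²: 342  552  810  1116  1470
Δ: 252  594  1146  1956  3072
c: 70  322  916  2062  4018

4018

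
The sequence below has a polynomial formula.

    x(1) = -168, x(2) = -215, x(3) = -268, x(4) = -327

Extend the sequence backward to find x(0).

-127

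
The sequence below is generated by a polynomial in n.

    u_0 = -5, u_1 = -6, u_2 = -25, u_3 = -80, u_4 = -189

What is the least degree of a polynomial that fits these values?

3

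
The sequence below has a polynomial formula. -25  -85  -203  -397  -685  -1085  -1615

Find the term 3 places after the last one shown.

First differences: -60 , -118 , -194 , -288 , -400 , -530
Second differences: -58 , -76 , -94 , -112 , -130
Third differences: -18 , -18 , -18 , -18
The third differences are constant (-18).
-130 − 18 = -148;  -530 − 148 = -678;  -1615 − 678 = -2293
-148 − 18 = -166;  -678 − 166 = -844;  -2293 − 844 = -3137
-166 − 18 = -184;  -844 − 184 = -1028;  -3137 − 1028 = -4165

-4165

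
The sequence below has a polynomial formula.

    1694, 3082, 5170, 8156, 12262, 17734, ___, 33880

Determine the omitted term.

24842

Using the first 6 terms:
D1: 1388, 2088, 2986, 4106, 5472
D2: 700, 898, 1120, 1366
D3: 198, 222, 246
D4: 24, 24
Constant fourth difference = 24.
Extend forward: 246 + 24 = 270;  1366 + 270 = 1636;  5472 + 1636 = 7108;  17734 + 7108 = 24842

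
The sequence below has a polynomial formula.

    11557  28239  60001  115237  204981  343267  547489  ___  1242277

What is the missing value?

838761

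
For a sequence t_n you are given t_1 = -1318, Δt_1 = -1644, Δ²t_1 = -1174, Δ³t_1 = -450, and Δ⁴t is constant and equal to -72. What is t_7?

-38872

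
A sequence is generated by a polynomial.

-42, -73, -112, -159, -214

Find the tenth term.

Δ: -31 , -39 , -47 , -55
Δ²: -8 , -8 , -8
The second differences are constant (-8).
-55 − 8 = -63;  -214 − 63 = -277
-63 − 8 = -71;  -277 − 71 = -348
-71 − 8 = -79;  -348 − 79 = -427
-79 − 8 = -87;  -427 − 87 = -514
-87 − 8 = -95;  -514 − 95 = -609

-609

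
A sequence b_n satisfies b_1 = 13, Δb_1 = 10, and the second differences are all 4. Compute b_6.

103

Build the table forward from the leading diagonal:
Second differences: 4, 4, 4, 4, 4, 4
First differences: 10, 14, 18, 22, 26, 30
b: 13, 23, 37, 55, 77, 103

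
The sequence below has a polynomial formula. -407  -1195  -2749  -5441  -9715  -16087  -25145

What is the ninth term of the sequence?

-788 , -1554 , -2692 , -4274 , -6372 , -9058
-766 , -1138 , -1582 , -2098 , -2686
-372 , -444 , -516 , -588
-72 , -72 , -72
Fourth differences constant at -72.
-588 − 72 = -660;  -2686 − 660 = -3346;  -9058 − 3346 = -12404;  -25145 − 12404 = -37549
-660 − 72 = -732;  -3346 − 732 = -4078;  -12404 − 4078 = -16482;  -37549 − 16482 = -54031

-54031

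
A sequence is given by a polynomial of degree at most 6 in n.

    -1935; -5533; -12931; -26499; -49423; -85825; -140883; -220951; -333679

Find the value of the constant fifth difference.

-120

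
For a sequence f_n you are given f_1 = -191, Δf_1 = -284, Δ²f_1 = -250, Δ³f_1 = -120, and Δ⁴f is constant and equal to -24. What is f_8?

Build the table forward from the leading diagonal:
Fourth differences: -24, -24, -24, -24, -24, -24, -24, -24
Third differences: -120, -144, -168, -192, -216, -240, -264, -288
Second differences: -250, -370, -514, -682, -874, -1090, -1330, -1594
First differences: -284, -534, -904, -1418, -2100, -2974, -4064, -5394
f: -191, -475, -1009, -1913, -3331, -5431, -8405, -12469

-12469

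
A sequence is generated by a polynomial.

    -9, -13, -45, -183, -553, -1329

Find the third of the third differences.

Δ: -4, -32, -138, -370, -776
Δ²: -28, -106, -232, -406
Δ³: -78, -126, -174
Δ⁴: -48, -48

-174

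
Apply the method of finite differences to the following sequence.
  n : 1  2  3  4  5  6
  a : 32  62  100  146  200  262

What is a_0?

30  38  46  54  62
8  8  8  8
The second differences are constant at 8.
Work back: 30 − 8 = 22;  32 − 22 = 10

10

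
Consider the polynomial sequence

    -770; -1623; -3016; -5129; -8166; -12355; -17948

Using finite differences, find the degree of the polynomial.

Δ: -853, -1393, -2113, -3037, -4189, -5593
Δ²: -540, -720, -924, -1152, -1404
Δ³: -180, -204, -228, -252
Δ⁴: -24, -24, -24
The fourth differences are constant, so the polynomial has degree 4.

4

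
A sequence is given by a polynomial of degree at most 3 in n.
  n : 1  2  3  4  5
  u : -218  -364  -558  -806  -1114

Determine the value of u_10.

-146, -194, -248, -308
-48, -54, -60
-6, -6
Constant third difference = -6, so extend:
-60 − 6 = -66;  -308 − 66 = -374;  -1114 − 374 = -1488
-66 − 6 = -72;  -374 − 72 = -446;  -1488 − 446 = -1934
-72 − 6 = -78;  -446 − 78 = -524;  -1934 − 524 = -2458
-78 − 6 = -84;  -524 − 84 = -608;  -2458 − 608 = -3066
-84 − 6 = -90;  -608 − 90 = -698;  -3066 − 698 = -3764

-3764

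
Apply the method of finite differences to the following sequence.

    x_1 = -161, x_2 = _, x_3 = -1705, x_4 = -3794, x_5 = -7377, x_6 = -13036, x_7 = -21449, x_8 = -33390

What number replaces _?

-624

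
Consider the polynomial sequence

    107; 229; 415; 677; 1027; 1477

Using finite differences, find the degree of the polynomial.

Δ: 122, 186, 262, 350, 450
Δ²: 64, 76, 88, 100
Δ³: 12, 12, 12
The third differences are constant, so the polynomial has degree 3.

3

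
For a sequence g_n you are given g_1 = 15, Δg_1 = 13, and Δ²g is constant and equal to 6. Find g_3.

Build the table forward from the leading diagonal:
D2: 6  6  6
D1: 13  19  25
g: 15  28  47

47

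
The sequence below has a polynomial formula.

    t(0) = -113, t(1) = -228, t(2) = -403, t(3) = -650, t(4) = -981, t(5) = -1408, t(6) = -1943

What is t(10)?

D1: -115  -175  -247  -331  -427  -535
D2: -60  -72  -84  -96  -108
D3: -12  -12  -12  -12
The third differences are constant (-12).
-108 − 12 = -120;  -535 − 120 = -655;  -1943 − 655 = -2598
-120 − 12 = -132;  -655 − 132 = -787;  -2598 − 787 = -3385
-132 − 12 = -144;  -787 − 144 = -931;  -3385 − 931 = -4316
-144 − 12 = -156;  -931 − 156 = -1087;  -4316 − 1087 = -5403

-5403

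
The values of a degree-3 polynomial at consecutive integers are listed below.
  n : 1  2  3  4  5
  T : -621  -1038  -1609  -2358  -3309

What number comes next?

-417  -571  -749  -951
-154  -178  -202
-24  -24
The third differences are constant (-24).
-202 − 24 = -226;  -951 − 226 = -1177;  -3309 − 1177 = -4486

-4486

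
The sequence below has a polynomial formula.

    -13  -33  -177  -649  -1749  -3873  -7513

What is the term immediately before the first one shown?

-9

First differences: -20  -144  -472  -1100  -2124  -3640
Second differences: -124  -328  -628  -1024  -1516
Third differences: -204  -300  -396  -492
Fourth differences: -96  -96  -96
The fourth differences are constant at -96.
Work back: -204 + 96 = -108;  -124 + 108 = -16;  -20 + 16 = -4;  -13 + 4 = -9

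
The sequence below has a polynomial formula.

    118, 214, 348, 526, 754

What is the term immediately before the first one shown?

54

D1: 96, 134, 178, 228
D2: 38, 44, 50
D3: 6, 6
The third differences are constant at 6.
Work back: 38 − 6 = 32;  96 − 32 = 64;  118 − 64 = 54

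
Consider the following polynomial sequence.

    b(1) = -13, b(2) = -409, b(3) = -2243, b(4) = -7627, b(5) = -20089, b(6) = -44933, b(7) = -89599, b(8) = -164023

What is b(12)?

-1065539

Δ: -396, -1834, -5384, -12462, -24844, -44666, -74424
Δ²: -1438, -3550, -7078, -12382, -19822, -29758
Δ³: -2112, -3528, -5304, -7440, -9936
Δ⁴: -1416, -1776, -2136, -2496
Δ⁵: -360, -360, -360
The fifth differences are constant (-360).
-2496 − 360 = -2856;  -9936 − 2856 = -12792;  -29758 − 12792 = -42550;  -74424 − 42550 = -116974;  -164023 − 116974 = -280997
-2856 − 360 = -3216;  -12792 − 3216 = -16008;  -42550 − 16008 = -58558;  -116974 − 58558 = -175532;  -280997 − 175532 = -456529
-3216 − 360 = -3576;  -16008 − 3576 = -19584;  -58558 − 19584 = -78142;  -175532 − 78142 = -253674;  -456529 − 253674 = -710203
-3576 − 360 = -3936;  -19584 − 3936 = -23520;  -78142 − 23520 = -101662;  -253674 − 101662 = -355336;  -710203 − 355336 = -1065539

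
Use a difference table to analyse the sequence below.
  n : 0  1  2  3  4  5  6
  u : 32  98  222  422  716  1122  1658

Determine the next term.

2342

First differences: 66, 124, 200, 294, 406, 536
Second differences: 58, 76, 94, 112, 130
Third differences: 18, 18, 18, 18
Constant third difference = 18, so extend:
130 + 18 = 148;  536 + 148 = 684;  1658 + 684 = 2342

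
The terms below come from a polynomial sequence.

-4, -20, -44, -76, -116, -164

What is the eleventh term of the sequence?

-524

Δ: -16 , -24 , -32 , -40 , -48
Δ²: -8 , -8 , -8 , -8
The second differences are constant (-8).
-48 − 8 = -56;  -164 − 56 = -220
-56 − 8 = -64;  -220 − 64 = -284
-64 − 8 = -72;  -284 − 72 = -356
-72 − 8 = -80;  -356 − 80 = -436
-80 − 8 = -88;  -436 − 88 = -524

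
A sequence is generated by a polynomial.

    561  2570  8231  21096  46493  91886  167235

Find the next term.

285356

D1: 2009, 5661, 12865, 25397, 45393, 75349
D2: 3652, 7204, 12532, 19996, 29956
D3: 3552, 5328, 7464, 9960
D4: 1776, 2136, 2496
D5: 360, 360
Constant fifth difference = 360, so extend:
2496 + 360 = 2856;  9960 + 2856 = 12816;  29956 + 12816 = 42772;  75349 + 42772 = 118121;  167235 + 118121 = 285356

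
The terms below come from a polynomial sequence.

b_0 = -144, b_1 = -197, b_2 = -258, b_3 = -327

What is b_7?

-683

First differences: -53, -61, -69
Second differences: -8, -8
The second differences are constant (-8).
-69 − 8 = -77;  -327 − 77 = -404
-77 − 8 = -85;  -404 − 85 = -489
-85 − 8 = -93;  -489 − 93 = -582
-93 − 8 = -101;  -582 − 101 = -683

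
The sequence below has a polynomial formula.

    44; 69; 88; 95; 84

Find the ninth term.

-260

First differences: 25 , 19 , 7 , -11
Second differences: -6 , -12 , -18
Third differences: -6 , -6
Third differences constant at -6.
-18 − 6 = -24;  -11 − 24 = -35;  84 − 35 = 49
-24 − 6 = -30;  -35 − 30 = -65;  49 − 65 = -16
-30 − 6 = -36;  -65 − 36 = -101;  -16 − 101 = -117
-36 − 6 = -42;  -101 − 42 = -143;  -117 − 143 = -260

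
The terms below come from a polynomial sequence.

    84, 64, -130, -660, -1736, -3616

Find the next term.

-6606

Δ: -20, -194, -530, -1076, -1880
Δ²: -174, -336, -546, -804
Δ³: -162, -210, -258
Δ⁴: -48, -48
Fourth differences constant at -48.
-258 − 48 = -306;  -804 − 306 = -1110;  -1880 − 1110 = -2990;  -3616 − 2990 = -6606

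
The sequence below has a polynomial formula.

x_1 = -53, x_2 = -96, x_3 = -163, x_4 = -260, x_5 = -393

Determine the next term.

D1: -43 , -67 , -97 , -133
D2: -24 , -30 , -36
D3: -6 , -6
Constant third difference = -6, so extend:
-36 − 6 = -42;  -133 − 42 = -175;  -393 − 175 = -568

-568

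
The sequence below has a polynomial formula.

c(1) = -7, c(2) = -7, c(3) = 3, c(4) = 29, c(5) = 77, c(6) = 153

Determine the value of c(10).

857

D1: 0  10  26  48  76
D2: 10  16  22  28
D3: 6  6  6
The third differences are constant (6).
28 + 6 = 34;  76 + 34 = 110;  153 + 110 = 263
34 + 6 = 40;  110 + 40 = 150;  263 + 150 = 413
40 + 6 = 46;  150 + 46 = 196;  413 + 196 = 609
46 + 6 = 52;  196 + 52 = 248;  609 + 248 = 857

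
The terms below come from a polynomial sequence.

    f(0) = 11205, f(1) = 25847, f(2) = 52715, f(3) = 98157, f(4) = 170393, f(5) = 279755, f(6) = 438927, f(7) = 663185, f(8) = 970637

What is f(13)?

4618067

14642, 26868, 45442, 72236, 109362, 159172, 224258, 307452
12226, 18574, 26794, 37126, 49810, 65086, 83194
6348, 8220, 10332, 12684, 15276, 18108
1872, 2112, 2352, 2592, 2832
240, 240, 240, 240
Fifth differences constant at 240.
2832 + 240 = 3072;  18108 + 3072 = 21180;  83194 + 21180 = 104374;  307452 + 104374 = 411826;  970637 + 411826 = 1382463
3072 + 240 = 3312;  21180 + 3312 = 24492;  104374 + 24492 = 128866;  411826 + 128866 = 540692;  1382463 + 540692 = 1923155
3312 + 240 = 3552;  24492 + 3552 = 28044;  128866 + 28044 = 156910;  540692 + 156910 = 697602;  1923155 + 697602 = 2620757
3552 + 240 = 3792;  28044 + 3792 = 31836;  156910 + 31836 = 188746;  697602 + 188746 = 886348;  2620757 + 886348 = 3507105
3792 + 240 = 4032;  31836 + 4032 = 35868;  188746 + 35868 = 224614;  886348 + 224614 = 1110962;  3507105 + 1110962 = 4618067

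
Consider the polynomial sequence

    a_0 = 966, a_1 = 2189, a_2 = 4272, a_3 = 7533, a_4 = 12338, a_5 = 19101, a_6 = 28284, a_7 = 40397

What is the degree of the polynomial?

4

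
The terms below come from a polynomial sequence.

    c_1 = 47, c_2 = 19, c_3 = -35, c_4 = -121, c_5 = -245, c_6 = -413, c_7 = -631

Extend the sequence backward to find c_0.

55

First differences: -28, -54, -86, -124, -168, -218
Second differences: -26, -32, -38, -44, -50
Third differences: -6, -6, -6, -6
The third differences are constant at -6.
Work back: -26 + 6 = -20;  -28 + 20 = -8;  47 + 8 = 55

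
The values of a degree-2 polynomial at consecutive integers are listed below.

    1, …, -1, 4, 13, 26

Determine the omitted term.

-2

Using the last 4 terms:
D1: 5, 9, 13
D2: 4, 4
Constant second difference = 4.
Extend backward: 5 − 4 = 1;  -1 − 1 = -2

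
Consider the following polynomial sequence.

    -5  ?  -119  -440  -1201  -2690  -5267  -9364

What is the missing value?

Using the last 6 terms:
-321, -761, -1489, -2577, -4097
-440, -728, -1088, -1520
-288, -360, -432
-72, -72
Constant fourth difference = -72.
Extend backward: -288 + 72 = -216;  -440 + 216 = -224;  -321 + 224 = -97;  -119 + 97 = -22

-22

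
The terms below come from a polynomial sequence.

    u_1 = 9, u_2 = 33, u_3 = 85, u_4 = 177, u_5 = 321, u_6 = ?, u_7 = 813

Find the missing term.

529

Using the first 5 terms:
First differences: 24  52  92  144
Second differences: 28  40  52
Third differences: 12  12
Constant third difference = 12.
Extend forward: 52 + 12 = 64;  144 + 64 = 208;  321 + 208 = 529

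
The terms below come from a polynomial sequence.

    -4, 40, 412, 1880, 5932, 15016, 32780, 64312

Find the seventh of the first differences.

31532

Δ: 44, 372, 1468, 4052, 9084, 17764, 31532
Δ²: 328, 1096, 2584, 5032, 8680, 13768
Δ³: 768, 1488, 2448, 3648, 5088
Δ⁴: 720, 960, 1200, 1440
Δ⁵: 240, 240, 240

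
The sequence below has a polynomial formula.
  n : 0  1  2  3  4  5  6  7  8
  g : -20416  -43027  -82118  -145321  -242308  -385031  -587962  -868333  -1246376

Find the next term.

Δ: -22611 , -39091 , -63203 , -96987 , -142723 , -202931 , -280371 , -378043
Δ²: -16480 , -24112 , -33784 , -45736 , -60208 , -77440 , -97672
Δ³: -7632 , -9672 , -11952 , -14472 , -17232 , -20232
Δ⁴: -2040 , -2280 , -2520 , -2760 , -3000
Δ⁵: -240 , -240 , -240 , -240
Constant fifth difference = -240, so extend:
-3000 − 240 = -3240;  -20232 − 3240 = -23472;  -97672 − 23472 = -121144;  -378043 − 121144 = -499187;  -1246376 − 499187 = -1745563

-1745563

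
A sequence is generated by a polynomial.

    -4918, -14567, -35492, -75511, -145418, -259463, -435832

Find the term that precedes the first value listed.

-1223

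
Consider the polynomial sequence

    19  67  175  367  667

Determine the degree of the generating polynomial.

First differences: 48, 108, 192, 300
Second differences: 60, 84, 108
Third differences: 24, 24
The third differences are constant, so the polynomial has degree 3.

3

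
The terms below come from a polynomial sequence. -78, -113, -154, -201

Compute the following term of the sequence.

First differences: -35  -41  -47
Second differences: -6  -6
Second differences constant at -6.
-47 − 6 = -53;  -201 − 53 = -254

-254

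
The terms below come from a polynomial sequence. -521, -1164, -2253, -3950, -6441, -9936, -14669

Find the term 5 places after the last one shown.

-66774

Δ: -643  -1089  -1697  -2491  -3495  -4733
Δ²: -446  -608  -794  -1004  -1238
Δ³: -162  -186  -210  -234
Δ⁴: -24  -24  -24
The fourth differences are constant (-24).
-234 − 24 = -258;  -1238 − 258 = -1496;  -4733 − 1496 = -6229;  -14669 − 6229 = -20898
-258 − 24 = -282;  -1496 − 282 = -1778;  -6229 − 1778 = -8007;  -20898 − 8007 = -28905
-282 − 24 = -306;  -1778 − 306 = -2084;  -8007 − 2084 = -10091;  -28905 − 10091 = -38996
-306 − 24 = -330;  -2084 − 330 = -2414;  -10091 − 2414 = -12505;  -38996 − 12505 = -51501
-330 − 24 = -354;  -2414 − 354 = -2768;  -12505 − 2768 = -15273;  -51501 − 15273 = -66774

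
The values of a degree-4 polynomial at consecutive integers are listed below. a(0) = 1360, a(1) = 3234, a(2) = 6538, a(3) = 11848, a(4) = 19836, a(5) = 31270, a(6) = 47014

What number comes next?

68028

D1: 1874 , 3304 , 5310 , 7988 , 11434 , 15744
D2: 1430 , 2006 , 2678 , 3446 , 4310
D3: 576 , 672 , 768 , 864
D4: 96 , 96 , 96
The fourth differences are constant (96).
864 + 96 = 960;  4310 + 960 = 5270;  15744 + 5270 = 21014;  47014 + 21014 = 68028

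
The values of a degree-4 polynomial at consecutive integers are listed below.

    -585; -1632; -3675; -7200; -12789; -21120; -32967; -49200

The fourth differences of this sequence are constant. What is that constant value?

-96

First differences: -1047, -2043, -3525, -5589, -8331, -11847, -16233
Second differences: -996, -1482, -2064, -2742, -3516, -4386
Third differences: -486, -582, -678, -774, -870
Fourth differences: -96, -96, -96, -96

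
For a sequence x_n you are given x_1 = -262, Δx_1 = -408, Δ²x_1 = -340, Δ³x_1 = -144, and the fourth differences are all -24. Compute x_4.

-2650

Build the table forward from the leading diagonal:
D4: -24  -24  -24  -24
D3: -144  -168  -192  -216
D2: -340  -484  -652  -844
D1: -408  -748  -1232  -1884
x: -262  -670  -1418  -2650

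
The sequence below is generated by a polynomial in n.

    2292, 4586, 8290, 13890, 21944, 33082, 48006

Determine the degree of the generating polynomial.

4

Δ: 2294, 3704, 5600, 8054, 11138, 14924
Δ²: 1410, 1896, 2454, 3084, 3786
Δ³: 486, 558, 630, 702
Δ⁴: 72, 72, 72
The fourth differences are constant, so the polynomial has degree 4.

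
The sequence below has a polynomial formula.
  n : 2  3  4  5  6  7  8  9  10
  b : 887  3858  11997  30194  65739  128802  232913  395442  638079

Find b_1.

114

Δ: 2971  8139  18197  35545  63063  104111  162529  242637
Δ²: 5168  10058  17348  27518  41048  58418  80108
Δ³: 4890  7290  10170  13530  17370  21690
Δ⁴: 2400  2880  3360  3840  4320
Δ⁵: 480  480  480  480
The fifth differences are constant at 480.
Work back: 2400 − 480 = 1920;  4890 − 1920 = 2970;  5168 − 2970 = 2198;  2971 − 2198 = 773;  887 − 773 = 114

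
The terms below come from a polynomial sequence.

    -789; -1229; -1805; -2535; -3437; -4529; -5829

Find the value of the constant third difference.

-18

D1: -440, -576, -730, -902, -1092, -1300
D2: -136, -154, -172, -190, -208
D3: -18, -18, -18, -18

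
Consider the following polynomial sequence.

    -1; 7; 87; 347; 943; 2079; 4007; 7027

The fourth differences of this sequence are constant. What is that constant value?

First differences: 8, 80, 260, 596, 1136, 1928, 3020
Second differences: 72, 180, 336, 540, 792, 1092
Third differences: 108, 156, 204, 252, 300
Fourth differences: 48, 48, 48, 48

48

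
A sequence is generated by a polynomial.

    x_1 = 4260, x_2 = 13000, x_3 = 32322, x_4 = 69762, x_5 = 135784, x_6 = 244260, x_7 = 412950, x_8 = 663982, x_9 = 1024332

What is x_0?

First differences: 8740, 19322, 37440, 66022, 108476, 168690, 251032, 360350
Second differences: 10582, 18118, 28582, 42454, 60214, 82342, 109318
Third differences: 7536, 10464, 13872, 17760, 22128, 26976
Fourth differences: 2928, 3408, 3888, 4368, 4848
Fifth differences: 480, 480, 480, 480
The fifth differences are constant at 480.
Work back: 2928 − 480 = 2448;  7536 − 2448 = 5088;  10582 − 5088 = 5494;  8740 − 5494 = 3246;  4260 − 3246 = 1014

1014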